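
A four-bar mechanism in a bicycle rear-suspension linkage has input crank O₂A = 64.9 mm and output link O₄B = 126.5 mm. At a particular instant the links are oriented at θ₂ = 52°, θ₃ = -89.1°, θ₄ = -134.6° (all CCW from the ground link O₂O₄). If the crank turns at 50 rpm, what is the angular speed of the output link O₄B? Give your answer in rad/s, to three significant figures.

2.37

ω₂ = 5.236 rad/s (from 50 rpm).
Differentiating the loop-closure r₂e^{iθ₂}+r₃e^{iθ₃}=r₁+r₄e^{iθ₄} gives r₂ω₂e^{iθ₂}+r₃ω₃e^{iθ₃}=r₄ω₄e^{iθ₄}.
Eliminating the other unknown: ω₄ = r₂ω₂ sin(θ₂−θ₃) / [r₄ sin(θ₄−θ₃)].
Numerator sine = +0.62796; denominator sine = -0.71325.
Result = 0.0649·5.236·(+0.62796) / (0.1265·(-0.71325)) = -2.3651 rad/s; magnitude 2.3651 rad/s.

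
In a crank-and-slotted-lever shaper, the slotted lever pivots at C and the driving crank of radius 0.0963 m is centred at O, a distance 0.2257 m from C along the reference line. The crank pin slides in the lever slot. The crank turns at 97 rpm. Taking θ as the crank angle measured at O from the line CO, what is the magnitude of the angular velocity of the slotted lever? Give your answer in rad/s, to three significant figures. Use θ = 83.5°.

1.83

ω = 10.16 rad/s (from 97 rpm).
Crank pin A relative to C: A = (d + r cosθ, r sinθ); lever angle φ = atan2(r sinθ, d + r cosθ).
Differentiating tanφ: φ̇ = rω(d cosθ + r)/(d² + r² + 2dr cosθ).
d² + r² + 2dr cosθ = |CA|² = 0.0651351 m²;  d cosθ + r = +0.12185 m.
|ω_lever| = |0.0963·10.16·+0.12185| / 0.0651351 = 1.8299 rad/s.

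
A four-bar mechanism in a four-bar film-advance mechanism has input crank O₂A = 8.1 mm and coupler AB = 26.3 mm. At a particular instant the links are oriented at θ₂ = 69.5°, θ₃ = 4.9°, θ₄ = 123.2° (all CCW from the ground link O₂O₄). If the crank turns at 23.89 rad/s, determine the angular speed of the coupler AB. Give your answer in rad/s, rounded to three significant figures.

6.73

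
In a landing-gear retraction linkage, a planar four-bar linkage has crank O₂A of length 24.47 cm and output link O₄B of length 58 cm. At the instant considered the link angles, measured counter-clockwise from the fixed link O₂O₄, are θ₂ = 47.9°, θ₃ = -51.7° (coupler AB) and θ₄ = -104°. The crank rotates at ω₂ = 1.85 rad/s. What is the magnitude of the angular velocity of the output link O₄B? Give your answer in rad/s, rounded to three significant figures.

0.973

ω₂ = 1.85 rad/s
Differentiating the loop-closure r₂e^{iθ₂}+r₃e^{iθ₃}=r₁+r₄e^{iθ₄} gives r₂ω₂e^{iθ₂}+r₃ω₃e^{iθ₃}=r₄ω₄e^{iθ₄}.
Eliminating the other unknown: ω₄ = r₂ω₂ sin(θ₂−θ₃) / [r₄ sin(θ₄−θ₃)].
Numerator sine = +0.98600; denominator sine = -0.79122.
Result = 0.2447·1.85·(+0.98600) / (0.58·(-0.79122)) = -0.97264 rad/s; magnitude 0.97264 rad/s.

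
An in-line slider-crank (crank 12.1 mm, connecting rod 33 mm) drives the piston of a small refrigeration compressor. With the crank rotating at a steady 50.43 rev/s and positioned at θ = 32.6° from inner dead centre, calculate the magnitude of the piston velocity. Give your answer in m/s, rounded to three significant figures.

ω = 2π·50.4 = 316.9 rad/s
For an in-line slider-crank, x = r cosθ + √(L² − r² sin²θ), so v = −rω sinθ·[1 + r cosθ/√(L² − r² sin²θ)].
With r = 0.0121 m, L = 0.033 m, θ = 32.6°: √(L² − r² sin²θ) = 0.03235 m.
v = −0.0121·316.9·0.53877·[1 + 0.0121·0.84245/0.03235] = -2.7166 m/s.
|v| = 2.7166 m/s.

2.72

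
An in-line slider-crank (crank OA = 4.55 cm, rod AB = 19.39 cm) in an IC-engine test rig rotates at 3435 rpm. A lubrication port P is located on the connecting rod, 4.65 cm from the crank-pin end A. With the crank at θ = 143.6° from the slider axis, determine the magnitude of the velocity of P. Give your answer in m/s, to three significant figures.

13.6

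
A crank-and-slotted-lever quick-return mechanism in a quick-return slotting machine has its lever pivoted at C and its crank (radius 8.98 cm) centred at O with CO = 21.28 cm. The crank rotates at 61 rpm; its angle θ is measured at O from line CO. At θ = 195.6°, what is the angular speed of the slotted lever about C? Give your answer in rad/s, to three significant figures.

3.99

ω = 6.388 rad/s (from 61 rpm).
Crank pin A relative to C: A = (d + r cosθ, r sinθ); lever angle φ = atan2(r sinθ, d + r cosθ).
Differentiating tanφ: φ̇ = rω(d cosθ + r)/(d² + r² + 2dr cosθ).
d² + r² + 2dr cosθ = |CA|² = 0.0165369 m²;  d cosθ + r = -0.11516 m.
|ω_lever| = |0.0898·6.388·-0.11516| / 0.0165369 = 3.9947 rad/s.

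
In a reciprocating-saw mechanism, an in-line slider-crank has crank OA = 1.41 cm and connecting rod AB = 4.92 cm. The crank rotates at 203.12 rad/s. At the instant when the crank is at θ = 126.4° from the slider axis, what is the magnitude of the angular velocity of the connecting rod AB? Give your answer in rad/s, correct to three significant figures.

ω = 203.1 rad/s
The rod makes angle φ with the slider axis where L sinφ = r sinθ; differentiating, L cosφ·φ̇ = r ω cosθ.
L cosφ = √(L² − r² sin²θ) = 0.047873 m.
|ω_rod| = r ω |cosθ| / √(L² − r² sin²θ) = 0.0141·203.1·0.59342/0.047873 = 35.501 rad/s.

35.5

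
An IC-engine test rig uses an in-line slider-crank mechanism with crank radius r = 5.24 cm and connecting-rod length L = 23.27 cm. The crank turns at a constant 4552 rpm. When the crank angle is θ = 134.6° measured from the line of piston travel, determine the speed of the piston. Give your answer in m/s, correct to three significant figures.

ω = 2π·4552/60 = 476.7 rad/s
For an in-line slider-crank, x = r cosθ + √(L² − r² sin²θ), so v = −rω sinθ·[1 + r cosθ/√(L² − r² sin²θ)].
With r = 0.0524 m, L = 0.2327 m, θ = 134.6°: √(L² − r² sin²θ) = 0.22969 m.
v = −0.0524·476.7·0.71203·[1 + 0.0524·-0.70215/0.22969] = -14.936 m/s.
|v| = 14.936 m/s.

14.9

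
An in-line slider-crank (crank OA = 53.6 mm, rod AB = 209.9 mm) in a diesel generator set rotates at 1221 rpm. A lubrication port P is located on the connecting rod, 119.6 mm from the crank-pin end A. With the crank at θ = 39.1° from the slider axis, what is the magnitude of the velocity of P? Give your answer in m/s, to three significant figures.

5.33

ω = 127.9 rad/s.  Crank-pin speed |V_A| = rω = 6.8534 m/s, perpendicular to OA.
Rod angle: sinφ = −(r/L) sinθ ⇒ φ = -9.268°; ω_rod = −rω cosθ/√(L²−r²sin²θ) = -25.674 rad/s.
V_P = V_A + ω_rod × AP, with AP = 0.1196 m along the rod.
Components: V_Px = −rω sinθ − a·ω_rod·sinφ = -4.8168 m/s;  V_Py = rω cosθ + a·ω_rod·cosφ = +2.2881 m/s.
|V_P| = √(V_Px² + V_Py²) = 5.3326 m/s.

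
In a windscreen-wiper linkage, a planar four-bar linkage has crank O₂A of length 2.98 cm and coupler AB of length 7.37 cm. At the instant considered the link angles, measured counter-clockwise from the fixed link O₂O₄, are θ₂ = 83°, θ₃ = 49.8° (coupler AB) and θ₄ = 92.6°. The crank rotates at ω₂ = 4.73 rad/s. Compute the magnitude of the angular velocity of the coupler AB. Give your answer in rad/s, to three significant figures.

0.469

ω₂ = 4.73 rad/s
Differentiating the loop-closure r₂e^{iθ₂}+r₃e^{iθ₃}=r₁+r₄e^{iθ₄} gives r₂ω₂e^{iθ₂}+r₃ω₃e^{iθ₃}=r₄ω₄e^{iθ₄}.
Eliminating the other unknown: ω₃ = r₂ω₂ sin(θ₄−θ₂) / [r₃ sin(θ₃−θ₄)].
Numerator sine = +0.16677; denominator sine = -0.67944.
Result = 0.0298·4.73·(+0.16677) / (0.0737·(-0.67944)) = -0.46943 rad/s; magnitude 0.46943 rad/s.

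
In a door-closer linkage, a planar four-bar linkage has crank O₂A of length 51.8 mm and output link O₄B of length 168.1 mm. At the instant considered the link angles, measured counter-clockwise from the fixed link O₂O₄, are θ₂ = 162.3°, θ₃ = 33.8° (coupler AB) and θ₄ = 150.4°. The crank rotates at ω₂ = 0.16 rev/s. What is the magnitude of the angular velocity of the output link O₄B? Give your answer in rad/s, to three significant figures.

0.271

ω₂ = 1.005 rad/s (from 0.16 rev/s).
Differentiating the loop-closure r₂e^{iθ₂}+r₃e^{iθ₃}=r₁+r₄e^{iθ₄} gives r₂ω₂e^{iθ₂}+r₃ω₃e^{iθ₃}=r₄ω₄e^{iθ₄}.
Eliminating the other unknown: ω₄ = r₂ω₂ sin(θ₂−θ₃) / [r₄ sin(θ₄−θ₃)].
Numerator sine = +0.78261; denominator sine = +0.89415.
Result = 0.0518·1.005·(+0.78261) / (0.1681·(+0.89415)) = +0.27114 rad/s; magnitude 0.27114 rad/s.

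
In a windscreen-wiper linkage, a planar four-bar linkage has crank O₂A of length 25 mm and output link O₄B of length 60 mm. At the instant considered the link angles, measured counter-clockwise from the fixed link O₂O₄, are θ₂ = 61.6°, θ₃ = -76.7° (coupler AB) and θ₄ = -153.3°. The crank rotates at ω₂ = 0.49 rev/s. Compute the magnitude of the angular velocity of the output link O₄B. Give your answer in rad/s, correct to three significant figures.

0.877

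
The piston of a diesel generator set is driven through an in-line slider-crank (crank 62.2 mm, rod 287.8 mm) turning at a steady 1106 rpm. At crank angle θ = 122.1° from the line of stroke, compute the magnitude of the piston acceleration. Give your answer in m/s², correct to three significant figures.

521

ω = 2π·1106/60 = 115.8 rad/s
x(θ) = r cosθ + √(L² − r² sin²θ); with ω constant, a = ω²·d²x/dθ².
d²x/dθ² = −r cosθ − r²(cos2θ)/√u − r⁴ sin²2θ/(4u^{3/2}),  u = L² − r² sin²θ = 0.0800525 m².
Substituting r = 0.0622 m, L = 0.2878 m, θ = 122.1°: d²x/dθ² = +0.03887 m.
a = ω²·d²x/dθ² = (115.8)²·(+0.03887) = +521.42 m/s²;  |a| = 521.42 m/s².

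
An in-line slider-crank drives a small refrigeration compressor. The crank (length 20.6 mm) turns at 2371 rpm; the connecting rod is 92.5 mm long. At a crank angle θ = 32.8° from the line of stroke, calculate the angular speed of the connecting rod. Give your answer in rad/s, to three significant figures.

46.8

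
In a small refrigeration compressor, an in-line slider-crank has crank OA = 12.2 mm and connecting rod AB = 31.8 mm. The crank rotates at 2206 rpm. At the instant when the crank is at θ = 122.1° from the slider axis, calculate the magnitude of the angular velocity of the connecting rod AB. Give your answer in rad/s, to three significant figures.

ω = 231 rad/s (converted from 2206 rpm).
The rod makes angle φ with the slider axis where L sinφ = r sinθ; differentiating, L cosφ·φ̇ = r ω cosθ.
L cosφ = √(L² − r² sin²θ) = 0.030074 m.
|ω_rod| = r ω |cosθ| / √(L² − r² sin²θ) = 0.0122·231·0.53140/0.030074 = 49.8 rad/s.

49.8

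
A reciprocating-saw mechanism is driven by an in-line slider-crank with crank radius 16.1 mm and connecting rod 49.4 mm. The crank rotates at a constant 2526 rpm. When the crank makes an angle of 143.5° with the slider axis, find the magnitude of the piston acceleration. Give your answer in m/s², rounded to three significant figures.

787

ω = 2π·2526/60 = 264.5 rad/s
x(θ) = r cosθ + √(L² − r² sin²θ); with ω constant, a = ω²·d²x/dθ².
d²x/dθ² = −r cosθ − r²(cos2θ)/√u − r⁴ sin²2θ/(4u^{3/2}),  u = L² − r² sin²θ = 0.00234865 m².
Substituting r = 0.0161 m, L = 0.0494 m, θ = 143.5°: d²x/dθ² = +0.011243 m.
a = ω²·d²x/dθ² = (264.5)²·(+0.011243) = +786.72 m/s²;  |a| = 786.72 m/s².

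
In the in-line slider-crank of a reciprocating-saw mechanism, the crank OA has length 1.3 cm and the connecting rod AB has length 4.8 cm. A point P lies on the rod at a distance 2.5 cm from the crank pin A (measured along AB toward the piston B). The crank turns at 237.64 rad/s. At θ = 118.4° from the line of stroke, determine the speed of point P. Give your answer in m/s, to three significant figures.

ω = 237.6 rad/s.  Crank-pin speed |V_A| = rω = 3.0893 m/s, perpendicular to OA.
Rod angle: sinφ = −(r/L) sinθ ⇒ φ = -13.783°; ω_rod = −rω cosθ/√(L²−r²sin²θ) = +31.519 rad/s.
V_P = V_A + ω_rod × AP, with AP = 0.025 m along the rod.
Components: V_Px = −rω sinθ − a·ω_rod·sinφ = -2.5298 m/s;  V_Py = rω cosθ + a·ω_rod·cosφ = -0.70407 m/s.
|V_P| = √(V_Px² + V_Py²) = 2.6259 m/s.

2.63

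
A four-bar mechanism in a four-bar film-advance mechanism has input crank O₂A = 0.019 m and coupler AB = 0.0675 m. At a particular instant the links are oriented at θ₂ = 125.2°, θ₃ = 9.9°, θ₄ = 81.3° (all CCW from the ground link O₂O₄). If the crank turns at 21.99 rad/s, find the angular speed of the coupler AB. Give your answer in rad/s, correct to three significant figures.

4.53

ω₂ = 21.99 rad/s
Differentiating the loop-closure r₂e^{iθ₂}+r₃e^{iθ₃}=r₁+r₄e^{iθ₄} gives r₂ω₂e^{iθ₂}+r₃ω₃e^{iθ₃}=r₄ω₄e^{iθ₄}.
Eliminating the other unknown: ω₃ = r₂ω₂ sin(θ₄−θ₂) / [r₃ sin(θ₃−θ₄)].
Numerator sine = -0.69340; denominator sine = -0.94777.
Result = 0.019·21.99·(-0.69340) / (0.0675·(-0.94777)) = +4.5285 rad/s; magnitude 4.5285 rad/s.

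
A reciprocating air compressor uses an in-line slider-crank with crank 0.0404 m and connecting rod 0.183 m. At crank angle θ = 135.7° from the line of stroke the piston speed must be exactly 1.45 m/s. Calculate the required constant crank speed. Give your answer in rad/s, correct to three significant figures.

61.2

For an in-line slider-crank, |v_piston| = rω|sinθ|·[1 + r cosθ/√(L² − r² sin²θ)].
With r = 0.0404 m, L = 0.183 m, θ = 135.7°: the bracketed kinematic factor |dx/dθ| = 0.023704 m.
ω = v/|dx/dθ| = 1.45/0.023704 = 61.171 rad/s.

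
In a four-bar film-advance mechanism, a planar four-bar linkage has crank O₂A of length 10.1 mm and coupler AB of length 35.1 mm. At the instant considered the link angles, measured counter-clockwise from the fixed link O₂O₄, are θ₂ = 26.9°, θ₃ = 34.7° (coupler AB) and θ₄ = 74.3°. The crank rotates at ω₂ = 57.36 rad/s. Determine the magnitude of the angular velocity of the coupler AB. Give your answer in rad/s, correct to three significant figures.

19.1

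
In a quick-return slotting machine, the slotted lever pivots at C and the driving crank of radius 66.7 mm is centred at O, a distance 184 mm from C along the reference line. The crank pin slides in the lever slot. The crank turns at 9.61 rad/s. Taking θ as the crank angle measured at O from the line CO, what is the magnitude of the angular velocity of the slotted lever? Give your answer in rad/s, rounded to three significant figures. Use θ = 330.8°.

ω = 9.61 rad/s
Crank pin A relative to C: A = (d + r cosθ, r sinθ); lever angle φ = atan2(r sinθ, d + r cosθ).
Differentiating tanφ: φ̇ = rω(d cosθ + r)/(d² + r² + 2dr cosθ).
d² + r² + 2dr cosθ = |CA|² = 0.0597313 m²;  d cosθ + r = +0.22732 m.
|ω_lever| = |0.0667·9.61·+0.22732| / 0.0597313 = 2.4394 rad/s.

2.44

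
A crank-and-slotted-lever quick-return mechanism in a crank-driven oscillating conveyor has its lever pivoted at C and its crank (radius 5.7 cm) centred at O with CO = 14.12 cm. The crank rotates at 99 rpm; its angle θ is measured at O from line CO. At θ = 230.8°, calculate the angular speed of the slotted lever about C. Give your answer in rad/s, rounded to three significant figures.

1.46

ω = 10.37 rad/s (from 99 rpm).
Crank pin A relative to C: A = (d + r cosθ, r sinθ); lever angle φ = atan2(r sinθ, d + r cosθ).
Differentiating tanφ: φ̇ = rω(d cosθ + r)/(d² + r² + 2dr cosθ).
d² + r² + 2dr cosθ = |CA|² = 0.0130128 m²;  d cosθ + r = -0.032243 m.
|ω_lever| = |0.057·10.37·-0.032243| / 0.0130128 = 1.4642 rad/s.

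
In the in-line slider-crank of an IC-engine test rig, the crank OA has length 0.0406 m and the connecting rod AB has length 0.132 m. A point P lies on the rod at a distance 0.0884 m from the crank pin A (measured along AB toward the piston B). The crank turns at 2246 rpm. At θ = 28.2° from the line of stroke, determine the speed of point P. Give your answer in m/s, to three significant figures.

ω = 235.2 rad/s.  Crank-pin speed |V_A| = rω = 9.5491 m/s, perpendicular to OA.
Rod angle: sinφ = −(r/L) sinθ ⇒ φ = -8.357°; ω_rod = −rω cosθ/√(L²−r²sin²θ) = -64.44 rad/s.
V_P = V_A + ω_rod × AP, with AP = 0.0884 m along the rod.
Components: V_Px = −rω sinθ − a·ω_rod·sinφ = -5.3404 m/s;  V_Py = rω cosθ + a·ω_rod·cosφ = +2.7797 m/s.
|V_P| = √(V_Px² + V_Py²) = 6.0205 m/s.

6.02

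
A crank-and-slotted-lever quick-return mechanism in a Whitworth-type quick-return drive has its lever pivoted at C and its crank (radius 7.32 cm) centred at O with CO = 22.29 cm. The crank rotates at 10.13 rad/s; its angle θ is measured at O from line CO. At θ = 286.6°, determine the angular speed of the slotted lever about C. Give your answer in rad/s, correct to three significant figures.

1.58

ω = 10.13 rad/s
Crank pin A relative to C: A = (d + r cosθ, r sinθ); lever angle φ = atan2(r sinθ, d + r cosθ).
Differentiating tanφ: φ̇ = rω(d cosθ + r)/(d² + r² + 2dr cosθ).
d² + r² + 2dr cosθ = |CA|² = 0.0643654 m²;  d cosθ + r = +0.13688 m.
|ω_lever| = |0.0732·10.13·+0.13688| / 0.0643654 = 1.5769 rad/s.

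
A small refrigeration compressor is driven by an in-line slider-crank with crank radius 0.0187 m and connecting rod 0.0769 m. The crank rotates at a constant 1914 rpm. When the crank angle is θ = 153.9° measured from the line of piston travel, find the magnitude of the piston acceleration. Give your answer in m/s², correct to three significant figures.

ω = 2π·1914/60 = 200.4 rad/s
x(θ) = r cosθ + √(L² − r² sin²θ); with ω constant, a = ω²·d²x/dθ².
d²x/dθ² = −r cosθ − r²(cos2θ)/√u − r⁴ sin²2θ/(4u^{3/2}),  u = L² − r² sin²θ = 0.00584593 m².
Substituting r = 0.0187 m, L = 0.0769 m, θ = 153.9°: d²x/dθ² = +0.013947 m.
a = ω²·d²x/dθ² = (200.4)²·(+0.013947) = +560.31 m/s²;  |a| = 560.31 m/s².

560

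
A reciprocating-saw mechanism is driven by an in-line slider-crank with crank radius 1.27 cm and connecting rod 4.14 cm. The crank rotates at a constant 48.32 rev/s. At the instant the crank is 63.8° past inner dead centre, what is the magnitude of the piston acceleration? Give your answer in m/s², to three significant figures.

295

ω = 2π·48.3 = 303.6 rad/s
x(θ) = r cosθ + √(L² − r² sin²θ); with ω constant, a = ω²·d²x/dθ².
d²x/dθ² = −r cosθ − r²(cos2θ)/√u − r⁴ sin²2θ/(4u^{3/2}),  u = L² − r² sin²θ = 0.00158411 m².
Substituting r = 0.0127 m, L = 0.0414 m, θ = 63.8°: d²x/dθ² = -0.0031993 m.
a = ω²·d²x/dθ² = (303.6)²·(-0.0031993) = -294.9 m/s²;  |a| = 294.9 m/s².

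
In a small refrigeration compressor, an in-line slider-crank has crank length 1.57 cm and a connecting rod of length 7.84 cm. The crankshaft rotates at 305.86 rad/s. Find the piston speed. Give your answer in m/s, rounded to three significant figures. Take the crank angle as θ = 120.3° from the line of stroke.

3.72

ω = 305.9 rad/s
For an in-line slider-crank, x = r cosθ + √(L² − r² sin²θ), so v = −rω sinθ·[1 + r cosθ/√(L² − r² sin²θ)].
With r = 0.0157 m, L = 0.0784 m, θ = 120.3°: √(L² − r² sin²θ) = 0.077219 m.
v = −0.0157·305.9·0.86340·[1 + 0.0157·-0.50453/0.077219] = -3.7207 m/s.
|v| = 3.7207 m/s.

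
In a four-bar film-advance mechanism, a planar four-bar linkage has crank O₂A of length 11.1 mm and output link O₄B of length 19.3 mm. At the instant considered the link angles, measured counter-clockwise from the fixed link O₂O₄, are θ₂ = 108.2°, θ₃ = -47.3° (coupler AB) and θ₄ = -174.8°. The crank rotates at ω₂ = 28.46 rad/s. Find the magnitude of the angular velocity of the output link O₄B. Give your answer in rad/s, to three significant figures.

ω₂ = 28.46 rad/s
Differentiating the loop-closure r₂e^{iθ₂}+r₃e^{iθ₃}=r₁+r₄e^{iθ₄} gives r₂ω₂e^{iθ₂}+r₃ω₃e^{iθ₃}=r₄ω₄e^{iθ₄}.
Eliminating the other unknown: ω₄ = r₂ω₂ sin(θ₂−θ₃) / [r₄ sin(θ₄−θ₃)].
Numerator sine = +0.41469; denominator sine = -0.79335.
Result = 0.0111·28.46·(+0.41469) / (0.0193·(-0.79335)) = -8.5558 rad/s; magnitude 8.5558 rad/s.

8.56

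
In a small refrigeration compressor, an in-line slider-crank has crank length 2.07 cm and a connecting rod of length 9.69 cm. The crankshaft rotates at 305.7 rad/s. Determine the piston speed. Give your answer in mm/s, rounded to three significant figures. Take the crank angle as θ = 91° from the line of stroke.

6300

ω = 305.7 rad/s
For an in-line slider-crank, x = r cosθ + √(L² − r² sin²θ), so v = −rω sinθ·[1 + r cosθ/√(L² − r² sin²θ)].
With r = 0.0207 m, L = 0.0969 m, θ = 91°: √(L² − r² sin²θ) = 0.094664 m.
v = −0.0207·305.7·0.99985·[1 + 0.0207·-0.01745/0.094664] = -6.3029 m/s.
|v| = 6.3029 m/s = 6302.9 mm/s.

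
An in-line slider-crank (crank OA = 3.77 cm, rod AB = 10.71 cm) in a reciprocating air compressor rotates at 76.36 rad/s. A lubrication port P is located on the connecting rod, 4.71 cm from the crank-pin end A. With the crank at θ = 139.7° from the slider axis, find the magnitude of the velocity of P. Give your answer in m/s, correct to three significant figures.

2.05

ω = 76.36 rad/s.  Crank-pin speed |V_A| = rω = 2.8788 m/s, perpendicular to OA.
Rod angle: sinφ = −(r/L) sinθ ⇒ φ = -13.160°; ω_rod = −rω cosθ/√(L²−r²sin²θ) = +21.053 rad/s.
V_P = V_A + ω_rod × AP, with AP = 0.0471 m along the rod.
Components: V_Px = −rω sinθ − a·ω_rod·sinφ = -1.6362 m/s;  V_Py = rω cosθ + a·ω_rod·cosφ = -1.23 m/s.
|V_P| = √(V_Px² + V_Py²) = 2.047 m/s.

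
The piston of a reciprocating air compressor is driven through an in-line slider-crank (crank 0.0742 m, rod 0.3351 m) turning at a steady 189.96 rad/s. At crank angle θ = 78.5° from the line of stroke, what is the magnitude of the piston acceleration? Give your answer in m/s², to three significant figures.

ω = 190 rad/s
x(θ) = r cosθ + √(L² − r² sin²θ); with ω constant, a = ω²·d²x/dθ².
d²x/dθ² = −r cosθ − r²(cos2θ)/√u − r⁴ sin²2θ/(4u^{3/2}),  u = L² − r² sin²θ = 0.107005 m².
Substituting r = 0.0742 m, L = 0.3351 m, θ = 78.5°: d²x/dθ² = +0.0006667 m.
a = ω²·d²x/dθ² = (190)²·(+0.0006667) = +24.058 m/s²;  |a| = 24.058 m/s².

24.1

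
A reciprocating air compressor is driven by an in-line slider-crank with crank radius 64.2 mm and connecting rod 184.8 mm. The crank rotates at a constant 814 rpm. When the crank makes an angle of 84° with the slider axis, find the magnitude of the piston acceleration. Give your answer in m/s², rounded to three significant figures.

ω = 2π·814/60 = 85.24 rad/s
x(θ) = r cosθ + √(L² − r² sin²θ); with ω constant, a = ω²·d²x/dθ².
d²x/dθ² = −r cosθ − r²(cos2θ)/√u − r⁴ sin²2θ/(4u^{3/2}),  u = L² − r² sin²θ = 0.0300744 m².
Substituting r = 0.0642 m, L = 0.1848 m, θ = 84°: d²x/dθ² = +0.016502 m.
a = ω²·d²x/dθ² = (85.24)²·(+0.016502) = +119.9 m/s²;  |a| = 119.9 m/s².

120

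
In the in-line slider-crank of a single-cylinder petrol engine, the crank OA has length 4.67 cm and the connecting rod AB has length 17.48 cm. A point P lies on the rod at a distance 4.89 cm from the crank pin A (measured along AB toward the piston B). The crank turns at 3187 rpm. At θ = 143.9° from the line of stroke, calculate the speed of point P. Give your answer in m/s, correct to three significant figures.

12.5

ω = 333.7 rad/s.  Crank-pin speed |V_A| = rω = 15.586 m/s, perpendicular to OA.
Rod angle: sinφ = −(r/L) sinθ ⇒ φ = -9.057°; ω_rod = −rω cosθ/√(L²−r²sin²θ) = +72.953 rad/s.
V_P = V_A + ω_rod × AP, with AP = 0.0489 m along the rod.
Components: V_Px = −rω sinθ − a·ω_rod·sinφ = -8.6215 m/s;  V_Py = rω cosθ + a·ω_rod·cosφ = -9.0702 m/s.
|V_P| = √(V_Px² + V_Py²) = 12.514 m/s.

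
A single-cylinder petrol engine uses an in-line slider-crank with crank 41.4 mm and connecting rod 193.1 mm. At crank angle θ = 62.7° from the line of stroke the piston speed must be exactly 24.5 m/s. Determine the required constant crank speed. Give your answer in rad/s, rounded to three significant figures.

605

For an in-line slider-crank, |v_piston| = rω|sinθ|·[1 + r cosθ/√(L² − r² sin²θ)].
With r = 0.0414 m, L = 0.1931 m, θ = 62.7°: the bracketed kinematic factor |dx/dθ| = 0.040474 m.
ω = v/|dx/dθ| = 24.5/0.040474 = 605.33 rad/s.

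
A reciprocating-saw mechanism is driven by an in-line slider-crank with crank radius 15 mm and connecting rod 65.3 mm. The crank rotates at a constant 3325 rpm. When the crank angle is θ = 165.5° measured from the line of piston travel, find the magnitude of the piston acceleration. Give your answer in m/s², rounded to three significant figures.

1390

ω = 2π·3325/60 = 348.2 rad/s
x(θ) = r cosθ + √(L² − r² sin²θ); with ω constant, a = ω²·d²x/dθ².
d²x/dθ² = −r cosθ − r²(cos2θ)/√u − r⁴ sin²2θ/(4u^{3/2}),  u = L² − r² sin²θ = 0.00424998 m².
Substituting r = 0.015 m, L = 0.0653 m, θ = 165.5°: d²x/dθ² = +0.011493 m.
a = ω²·d²x/dθ² = (348.2)²·(+0.011493) = +1393.4 m/s²;  |a| = 1393.4 m/s².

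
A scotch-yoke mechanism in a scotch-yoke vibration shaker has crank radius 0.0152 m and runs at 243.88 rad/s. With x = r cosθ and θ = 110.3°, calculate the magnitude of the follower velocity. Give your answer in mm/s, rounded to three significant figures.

ω = 243.9 rad/s
x = r cosθ ⇒ ẋ = −rω sinθ.
|v| = rω|sinθ| = 0.0152·243.9·|sin 110.3°| = 3.4767 m/s = 3476.7 mm/s.

3480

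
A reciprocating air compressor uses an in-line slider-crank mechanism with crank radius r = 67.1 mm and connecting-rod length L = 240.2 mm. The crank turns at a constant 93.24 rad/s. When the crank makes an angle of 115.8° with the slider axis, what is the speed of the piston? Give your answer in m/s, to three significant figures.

ω = 93.24 rad/s
For an in-line slider-crank, x = r cosθ + √(L² − r² sin²θ), so v = −rω sinθ·[1 + r cosθ/√(L² − r² sin²θ)].
With r = 0.0671 m, L = 0.2402 m, θ = 115.8°: √(L² − r² sin²θ) = 0.23248 m.
v = −0.0671·93.24·0.90032·[1 + 0.0671·-0.43523/0.23248] = -4.9252 m/s.
|v| = 4.9252 m/s.

4.93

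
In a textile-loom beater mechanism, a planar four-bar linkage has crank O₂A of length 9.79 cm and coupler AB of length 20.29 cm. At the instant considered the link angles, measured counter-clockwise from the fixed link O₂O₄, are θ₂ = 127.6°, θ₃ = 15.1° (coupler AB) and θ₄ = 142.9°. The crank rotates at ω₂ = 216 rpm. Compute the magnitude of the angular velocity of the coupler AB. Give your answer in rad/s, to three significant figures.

3.64

ω₂ = 22.62 rad/s (from 216 rpm).
Differentiating the loop-closure r₂e^{iθ₂}+r₃e^{iθ₃}=r₁+r₄e^{iθ₄} gives r₂ω₂e^{iθ₂}+r₃ω₃e^{iθ₃}=r₄ω₄e^{iθ₄}.
Eliminating the other unknown: ω₃ = r₂ω₂ sin(θ₄−θ₂) / [r₃ sin(θ₃−θ₄)].
Numerator sine = +0.26387; denominator sine = -0.79016.
Result = 0.0979·22.62·(+0.26387) / (0.2029·(-0.79016)) = -3.6447 rad/s; magnitude 3.6447 rad/s.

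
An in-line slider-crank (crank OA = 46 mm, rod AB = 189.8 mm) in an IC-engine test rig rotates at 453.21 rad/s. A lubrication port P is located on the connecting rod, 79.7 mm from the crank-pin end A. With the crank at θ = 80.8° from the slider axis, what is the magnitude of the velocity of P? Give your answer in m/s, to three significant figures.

21.0

ω = 453.2 rad/s.  Crank-pin speed |V_A| = rω = 20.848 m/s, perpendicular to OA.
Rod angle: sinφ = −(r/L) sinθ ⇒ φ = -13.842°; ω_rod = −rω cosθ/√(L²−r²sin²θ) = -18.087 rad/s.
V_P = V_A + ω_rod × AP, with AP = 0.0797 m along the rod.
Components: V_Px = −rω sinθ − a·ω_rod·sinφ = -20.924 m/s;  V_Py = rω cosθ + a·ω_rod·cosφ = +1.9335 m/s.
|V_P| = √(V_Px² + V_Py²) = 21.013 m/s.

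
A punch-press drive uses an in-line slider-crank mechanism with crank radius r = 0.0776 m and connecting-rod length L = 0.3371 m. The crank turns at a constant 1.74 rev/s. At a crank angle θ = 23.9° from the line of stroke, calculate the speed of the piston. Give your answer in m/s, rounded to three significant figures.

ω = 2π·1.74 = 10.93 rad/s
For an in-line slider-crank, x = r cosθ + √(L² − r² sin²θ), so v = −rω sinθ·[1 + r cosθ/√(L² − r² sin²θ)].
With r = 0.0776 m, L = 0.3371 m, θ = 23.9°: √(L² − r² sin²θ) = 0.33563 m.
v = −0.0776·10.93·0.40514·[1 + 0.0776·0.91425/0.33563] = -0.41637 m/s.
|v| = 0.41637 m/s.

0.416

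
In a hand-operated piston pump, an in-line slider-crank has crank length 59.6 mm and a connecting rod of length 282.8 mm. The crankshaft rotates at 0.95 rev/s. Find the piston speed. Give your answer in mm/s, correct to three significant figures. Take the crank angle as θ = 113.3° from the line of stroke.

ω = 2π·0.95 = 5.969 rad/s
For an in-line slider-crank, x = r cosθ + √(L² − r² sin²θ), so v = −rω sinθ·[1 + r cosθ/√(L² − r² sin²θ)].
With r = 0.0596 m, L = 0.2828 m, θ = 113.3°: √(L² − r² sin²θ) = 0.27745 m.
v = −0.0596·5.969·0.91845·[1 + 0.0596·-0.39555/0.27745] = -0.29898 m/s.
|v| = 0.29898 m/s = 298.98 mm/s.

299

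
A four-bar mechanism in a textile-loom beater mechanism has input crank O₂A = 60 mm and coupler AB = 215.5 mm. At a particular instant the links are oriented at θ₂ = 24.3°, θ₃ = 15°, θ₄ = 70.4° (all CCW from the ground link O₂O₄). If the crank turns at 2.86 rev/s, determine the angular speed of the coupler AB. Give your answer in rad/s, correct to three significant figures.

ω₂ = 17.97 rad/s (from 2.86 rev/s).
Differentiating the loop-closure r₂e^{iθ₂}+r₃e^{iθ₃}=r₁+r₄e^{iθ₄} gives r₂ω₂e^{iθ₂}+r₃ω₃e^{iθ₃}=r₄ω₄e^{iθ₄}.
Eliminating the other unknown: ω₃ = r₂ω₂ sin(θ₄−θ₂) / [r₃ sin(θ₃−θ₄)].
Numerator sine = +0.72055; denominator sine = -0.82314.
Result = 0.06·17.97·(+0.72055) / (0.2155·(-0.82314)) = -4.3797 rad/s; magnitude 4.3797 rad/s.

4.38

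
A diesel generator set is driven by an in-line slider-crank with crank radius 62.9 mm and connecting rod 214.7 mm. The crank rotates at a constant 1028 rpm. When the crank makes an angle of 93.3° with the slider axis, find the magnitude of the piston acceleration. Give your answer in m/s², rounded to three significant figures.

264

ω = 2π·1028/60 = 107.7 rad/s
x(θ) = r cosθ + √(L² − r² sin²θ); with ω constant, a = ω²·d²x/dθ².
d²x/dθ² = −r cosθ − r²(cos2θ)/√u − r⁴ sin²2θ/(4u^{3/2}),  u = L² − r² sin²θ = 0.0421528 m².
Substituting r = 0.0629 m, L = 0.2147 m, θ = 93.3°: d²x/dθ² = +0.022757 m.
a = ω²·d²x/dθ² = (107.7)²·(+0.022757) = +263.73 m/s²;  |a| = 263.73 m/s².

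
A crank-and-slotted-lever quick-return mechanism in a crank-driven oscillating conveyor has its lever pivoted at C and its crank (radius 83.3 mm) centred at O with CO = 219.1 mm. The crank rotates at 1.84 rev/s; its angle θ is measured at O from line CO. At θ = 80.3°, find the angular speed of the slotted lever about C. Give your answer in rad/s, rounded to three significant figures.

1.89

ω = 11.56 rad/s (from 1.84 rev/s).
Crank pin A relative to C: A = (d + r cosθ, r sinθ); lever angle φ = atan2(r sinθ, d + r cosθ).
Differentiating tanφ: φ̇ = rω(d cosθ + r)/(d² + r² + 2dr cosθ).
d² + r² + 2dr cosθ = |CA|² = 0.0610939 m²;  d cosθ + r = +0.12022 m.
|ω_lever| = |0.0833·11.56·+0.12022| / 0.0610939 = 1.895 rad/s.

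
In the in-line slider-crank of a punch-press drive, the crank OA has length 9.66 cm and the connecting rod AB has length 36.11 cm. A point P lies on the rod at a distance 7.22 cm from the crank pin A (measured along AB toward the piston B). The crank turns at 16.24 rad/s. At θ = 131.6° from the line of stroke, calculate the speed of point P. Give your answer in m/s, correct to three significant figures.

1.40

ω = 16.24 rad/s.  Crank-pin speed |V_A| = rω = 1.5688 m/s, perpendicular to OA.
Rod angle: sinφ = −(r/L) sinθ ⇒ φ = -11.540°; ω_rod = −rω cosθ/√(L²−r²sin²θ) = +2.9439 rad/s.
V_P = V_A + ω_rod × AP, with AP = 0.0722 m along the rod.
Components: V_Px = −rω sinθ − a·ω_rod·sinφ = -1.1306 m/s;  V_Py = rω cosθ + a·ω_rod·cosφ = -0.8333 m/s.
|V_P| = √(V_Px² + V_Py²) = 1.4045 m/s.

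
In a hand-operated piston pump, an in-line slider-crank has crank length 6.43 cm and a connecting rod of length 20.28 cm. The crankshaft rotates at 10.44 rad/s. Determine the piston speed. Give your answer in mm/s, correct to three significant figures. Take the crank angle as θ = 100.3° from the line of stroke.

ω = 10.44 rad/s
For an in-line slider-crank, x = r cosθ + √(L² − r² sin²θ), so v = −rω sinθ·[1 + r cosθ/√(L² − r² sin²θ)].
With r = 0.0643 m, L = 0.2028 m, θ = 100.3°: √(L² − r² sin²θ) = 0.19268 m.
v = −0.0643·10.44·0.98389·[1 + 0.0643·-0.17880/0.19268] = -0.62106 m/s.
|v| = 0.62106 m/s = 621.06 mm/s.

621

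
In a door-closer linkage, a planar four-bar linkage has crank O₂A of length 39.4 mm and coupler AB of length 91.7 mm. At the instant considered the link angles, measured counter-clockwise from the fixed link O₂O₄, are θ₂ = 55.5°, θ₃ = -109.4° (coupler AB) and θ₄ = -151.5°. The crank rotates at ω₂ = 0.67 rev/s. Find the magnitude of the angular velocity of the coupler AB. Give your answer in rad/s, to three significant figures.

1.22

ω₂ = 4.21 rad/s (from 0.67 rev/s).
Differentiating the loop-closure r₂e^{iθ₂}+r₃e^{iθ₃}=r₁+r₄e^{iθ₄} gives r₂ω₂e^{iθ₂}+r₃ω₃e^{iθ₃}=r₄ω₄e^{iθ₄}.
Eliminating the other unknown: ω₃ = r₂ω₂ sin(θ₄−θ₂) / [r₃ sin(θ₃−θ₄)].
Numerator sine = +0.45399; denominator sine = +0.67043.
Result = 0.0394·4.21·(+0.45399) / (0.0917·(+0.67043)) = +1.2248 rad/s; magnitude 1.2248 rad/s.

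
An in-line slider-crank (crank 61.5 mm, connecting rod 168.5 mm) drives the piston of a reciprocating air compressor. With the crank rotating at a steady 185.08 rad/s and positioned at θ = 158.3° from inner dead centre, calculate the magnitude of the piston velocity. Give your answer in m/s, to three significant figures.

2.77

ω = 185.1 rad/s
For an in-line slider-crank, x = r cosθ + √(L² − r² sin²θ), so v = −rω sinθ·[1 + r cosθ/√(L² − r² sin²θ)].
With r = 0.0615 m, L = 0.1685 m, θ = 158.3°: √(L² − r² sin²θ) = 0.16696 m.
v = −0.0615·185.1·0.36975·[1 + 0.0615·-0.92913/0.16696] = -2.7682 m/s.
|v| = 2.7682 m/s.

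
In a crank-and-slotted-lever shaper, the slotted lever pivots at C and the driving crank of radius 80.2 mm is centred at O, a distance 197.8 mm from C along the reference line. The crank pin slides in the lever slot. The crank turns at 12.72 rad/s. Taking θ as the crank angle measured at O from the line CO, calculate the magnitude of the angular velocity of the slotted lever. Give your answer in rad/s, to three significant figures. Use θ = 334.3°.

3.56

ω = 12.72 rad/s
Crank pin A relative to C: A = (d + r cosθ, r sinθ); lever angle φ = atan2(r sinθ, d + r cosθ).
Differentiating tanφ: φ̇ = rω(d cosθ + r)/(d² + r² + 2dr cosθ).
d² + r² + 2dr cosθ = |CA|² = 0.0741455 m²;  d cosθ + r = +0.25843 m.
|ω_lever| = |0.0802·12.72·+0.25843| / 0.0741455 = 3.5557 rad/s.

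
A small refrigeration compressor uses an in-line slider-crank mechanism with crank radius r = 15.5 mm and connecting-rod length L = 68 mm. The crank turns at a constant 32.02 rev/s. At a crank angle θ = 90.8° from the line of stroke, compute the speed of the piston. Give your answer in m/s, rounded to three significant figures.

3.11

ω = 2π·32 = 201.2 rad/s
For an in-line slider-crank, x = r cosθ + √(L² − r² sin²θ), so v = −rω sinθ·[1 + r cosθ/√(L² − r² sin²θ)].
With r = 0.0155 m, L = 0.068 m, θ = 90.8°: √(L² − r² sin²θ) = 0.06621 m.
v = −0.0155·201.2·0.99990·[1 + 0.0155·-0.01396/0.06621] = -3.1079 m/s.
|v| = 3.1079 m/s.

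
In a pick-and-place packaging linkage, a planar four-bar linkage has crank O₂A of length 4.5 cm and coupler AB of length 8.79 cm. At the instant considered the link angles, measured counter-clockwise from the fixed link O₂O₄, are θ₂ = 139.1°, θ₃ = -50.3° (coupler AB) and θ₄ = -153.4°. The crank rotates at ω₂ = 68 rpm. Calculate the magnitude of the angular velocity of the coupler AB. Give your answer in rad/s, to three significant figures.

3.46

ω₂ = 7.121 rad/s (from 68 rpm).
Differentiating the loop-closure r₂e^{iθ₂}+r₃e^{iθ₃}=r₁+r₄e^{iθ₄} gives r₂ω₂e^{iθ₂}+r₃ω₃e^{iθ₃}=r₄ω₄e^{iθ₄}.
Eliminating the other unknown: ω₃ = r₂ω₂ sin(θ₄−θ₂) / [r₃ sin(θ₃−θ₄)].
Numerator sine = +0.92388; denominator sine = +0.97398.
Result = 0.045·7.121·(+0.92388) / (0.0879·(+0.97398)) = +3.458 rad/s; magnitude 3.458 rad/s.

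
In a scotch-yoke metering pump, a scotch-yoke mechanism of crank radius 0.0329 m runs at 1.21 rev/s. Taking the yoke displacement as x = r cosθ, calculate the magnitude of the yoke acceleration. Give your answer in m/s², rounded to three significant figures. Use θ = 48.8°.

ω = 7.603 rad/s (from 1.21 rev/s).
x = r cosθ ⇒ ẍ = −rω² cosθ (ω constant).
|a| = rω²|cosθ| = 0.0329·(7.603)²·|cos 48.8°| = 1.2526 m/s².

1.25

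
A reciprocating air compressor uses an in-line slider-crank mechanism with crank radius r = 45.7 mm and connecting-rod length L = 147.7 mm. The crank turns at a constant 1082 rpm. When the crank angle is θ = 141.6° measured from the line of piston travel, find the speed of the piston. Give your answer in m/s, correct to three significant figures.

2.42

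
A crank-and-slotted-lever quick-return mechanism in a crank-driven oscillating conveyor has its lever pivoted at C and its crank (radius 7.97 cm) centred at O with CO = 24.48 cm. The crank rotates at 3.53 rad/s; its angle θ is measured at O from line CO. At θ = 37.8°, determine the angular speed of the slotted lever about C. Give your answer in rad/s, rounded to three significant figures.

ω = 3.53 rad/s
Crank pin A relative to C: A = (d + r cosθ, r sinθ); lever angle φ = atan2(r sinθ, d + r cosθ).
Differentiating tanφ: φ̇ = rω(d cosθ + r)/(d² + r² + 2dr cosθ).
d² + r² + 2dr cosθ = |CA|² = 0.0971119 m²;  d cosθ + r = +0.27313 m.
|ω_lever| = |0.0797·3.53·+0.27313| / 0.0971119 = 0.79128 rad/s.

0.791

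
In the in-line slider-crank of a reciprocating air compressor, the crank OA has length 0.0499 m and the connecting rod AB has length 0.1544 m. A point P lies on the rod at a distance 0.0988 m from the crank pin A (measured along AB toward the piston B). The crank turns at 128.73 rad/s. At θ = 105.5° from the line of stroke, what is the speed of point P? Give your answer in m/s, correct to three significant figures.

5.86

ω = 128.7 rad/s.  Crank-pin speed |V_A| = rω = 6.4236 m/s, perpendicular to OA.
Rod angle: sinφ = −(r/L) sinθ ⇒ φ = -18.146°; ω_rod = −rω cosθ/√(L²−r²sin²θ) = +11.7 rad/s.
V_P = V_A + ω_rod × AP, with AP = 0.0988 m along the rod.
Components: V_Px = −rω sinθ − a·ω_rod·sinφ = -5.83 m/s;  V_Py = rω cosθ + a·ω_rod·cosφ = -0.61817 m/s.
|V_P| = √(V_Px² + V_Py²) = 5.8627 m/s.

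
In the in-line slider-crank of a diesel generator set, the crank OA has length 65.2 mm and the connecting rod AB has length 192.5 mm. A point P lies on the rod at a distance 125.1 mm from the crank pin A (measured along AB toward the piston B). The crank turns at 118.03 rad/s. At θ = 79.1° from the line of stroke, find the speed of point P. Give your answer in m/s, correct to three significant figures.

7.91

ω = 118 rad/s.  Crank-pin speed |V_A| = rω = 7.6956 m/s, perpendicular to OA.
Rod angle: sinφ = −(r/L) sinθ ⇒ φ = -19.426°; ω_rod = −rω cosθ/√(L²−r²sin²θ) = -8.0158 rad/s.
V_P = V_A + ω_rod × AP, with AP = 0.1251 m along the rod.
Components: V_Px = −rω sinθ − a·ω_rod·sinφ = -7.8902 m/s;  V_Py = rω cosθ + a·ω_rod·cosφ = +0.50951 m/s.
|V_P| = √(V_Px² + V_Py²) = 7.9067 m/s.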